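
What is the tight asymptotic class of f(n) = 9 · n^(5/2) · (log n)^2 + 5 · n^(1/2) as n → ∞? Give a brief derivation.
f(n) ∈ Θ(n^(5/2) · (log n)^2)

Compare the terms by growth order. For large n, n^a · (log n)^b dominates n^a' · (log n)^b' iff a > a', or (a = a' and b > b'). Ranking the 2 terms shows the dominant one is 9 · n^(5/2) · (log n)^2. Hence f(n) ∈ Θ(n^(5/2) · (log n)^2).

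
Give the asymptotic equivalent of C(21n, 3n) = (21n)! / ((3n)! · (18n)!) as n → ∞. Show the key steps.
C(21n, 3n) ~ (823543/46656)^(3n) · sqrt(7/(12π·3n))

Write N = 3n. Apply Stirling to each factorial:
  (7N)! ~ sqrt(2π·7N) · (7N/e)^(7N),
  N! ~ sqrt(2π N) · (N/e)^N,
  (6N)! ~ sqrt(2π·6N) · (6N/e)^(6N).
The exponential factors combine to (7N)^(7N) / (N^N · (6N)^(6N)) = 7^(7N)/6^(6N) = (7^7/6^6)^N = (823543/46656)^N.
The square-root prefactors combine to sqrt(2π·7N) / (sqrt(2π N)·sqrt(2π·6N)) = sqrt(7 / (2π·6·N)) = sqrt(7/(12π·3n)).
Substituting N = 3n: C(21n, 3n) ~ (823543/46656)^(3n) · sqrt(7/(12π·3n)).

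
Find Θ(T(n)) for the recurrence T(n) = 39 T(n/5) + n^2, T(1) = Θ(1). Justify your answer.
T(n) = Θ(n^(log_5 39))

Master theorem: compare f(n) = n^2 to n^(log_5 39) where log_5 39 ≈ 2.276. Since 2 < log_5 39, we have f(n) = O(n^(log_5 39 − ε)) for some ε > 0 — Case 1. Hence T(n) = Θ(n^(log_5 39)).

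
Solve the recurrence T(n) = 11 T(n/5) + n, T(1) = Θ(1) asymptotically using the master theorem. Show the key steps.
T(n) = Θ(n^(log_5 11))

Master theorem: compare f(n) = n to n^(log_5 11) where log_5 11 ≈ 1.490. Since 1 < log_5 11, we have f(n) = O(n^(log_5 11 − ε)) for some ε > 0 — Case 1. Hence T(n) = Θ(n^(log_5 11)).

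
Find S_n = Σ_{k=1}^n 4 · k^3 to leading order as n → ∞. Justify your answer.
S_n ~ n^4

By integral comparison (Euler-Maclaurin), Σ_{k=1}^n 4 · k^3 = 4 · ∫_0^n x^3 dx + O(n^3) = 4 · n^4/4 = n^4 + O(n^3). (Equivalently, Faulhaber's formula gives the same leading term.)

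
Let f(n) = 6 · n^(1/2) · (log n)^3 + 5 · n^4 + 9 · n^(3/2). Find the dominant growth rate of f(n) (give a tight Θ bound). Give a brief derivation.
f(n) ∈ Θ(n^4)

Compare the terms by growth order. For large n, n^a · (log n)^b dominates n^a' · (log n)^b' iff a > a', or (a = a' and b > b'). Ranking the 3 terms shows the dominant one is 5 · n^4. Hence f(n) ∈ Θ(n^4).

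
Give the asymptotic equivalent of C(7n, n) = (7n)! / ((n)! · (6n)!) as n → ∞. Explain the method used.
C(7n, n) ~ (823543/46656)^(n) · sqrt(7/(12π·n))

Write N = n. Apply Stirling to each factorial:
  (7N)! ~ sqrt(2π·7N) · (7N/e)^(7N),
  N! ~ sqrt(2π N) · (N/e)^N,
  (6N)! ~ sqrt(2π·6N) · (6N/e)^(6N).
The exponential factors combine to (7N)^(7N) / (N^N · (6N)^(6N)) = 7^(7N)/6^(6N) = (7^7/6^6)^N = (823543/46656)^N.
The square-root prefactors combine to sqrt(2π·7N) / (sqrt(2π N)·sqrt(2π·6N)) = sqrt(7 / (2π·6·N)) = sqrt(7/(12π·n)).
Substituting N = n: C(7n, n) ~ (823543/46656)^(n) · sqrt(7/(12π·n)).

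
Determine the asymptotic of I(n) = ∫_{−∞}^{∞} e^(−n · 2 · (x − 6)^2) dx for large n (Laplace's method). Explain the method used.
I(n) = sqrt(π/(2n))

Here φ(x) = 2 · (x − 6)^2 has its unique minimum at x* = 6 with φ(x*) = 0 and φ''(x*) = 4. Laplace's method gives
  I(n) ~ e^(−n φ(x*)) · sqrt(2π / (n · φ''(x*))) = sqrt(2π / (4n)) = sqrt(π/(2n)).
This is exact: substituting u = (x − 6)·sqrt(2n) gives I(n) = (1/sqrt(2n)) ∫_{−∞}^{∞} e^(−u^2) du = sqrt(π/(2n)).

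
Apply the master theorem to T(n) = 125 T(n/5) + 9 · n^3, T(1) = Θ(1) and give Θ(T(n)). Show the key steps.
T(n) = Θ(n^3 log n)

log_5 125 = 3, and f(n) = 9 · n^3 = Θ(n^(log_5 125)). This is Case 2 of the master theorem: T(n) = Θ(f(n) · log n) = Θ(n^3 log n).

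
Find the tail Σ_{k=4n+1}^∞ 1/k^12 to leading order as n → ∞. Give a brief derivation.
Σ_{k>4n} 1/k^12 ~ 1/(11 · (4n)^11)

Compare to the integral: ∫_{4n}^∞ x^(−12) dx = [−x^(−11)/11]_{4n}^∞ = 1/((12−1)·(4n)^11). Euler-Maclaurin then gives
  Σ_{k>4n} 1/k^12 = ∫_{4n}^∞ dx/x^12 − 1/(2·(4n)^12) + O(1/(4n)^13).
(Equivalently this is ζ(12) − Σ_{k≤4n} 1/k^12.)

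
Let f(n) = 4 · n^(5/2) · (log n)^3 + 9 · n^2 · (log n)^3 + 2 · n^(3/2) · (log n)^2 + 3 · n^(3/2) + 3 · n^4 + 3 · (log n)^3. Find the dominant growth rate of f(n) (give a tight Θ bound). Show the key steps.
f(n) ∈ Θ(n^4)

Compare the terms by growth order. For large n, n^a · (log n)^b dominates n^a' · (log n)^b' iff a > a', or (a = a' and b > b'). Ranking the 6 terms shows the dominant one is 3 · n^4. Hence f(n) ∈ Θ(n^4).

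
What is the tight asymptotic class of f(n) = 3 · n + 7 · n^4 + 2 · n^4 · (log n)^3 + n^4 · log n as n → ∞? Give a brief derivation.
f(n) ∈ Θ(n^4 · (log n)^3)

Compare the terms by growth order. For large n, n^a · (log n)^b dominates n^a' · (log n)^b' iff a > a', or (a = a' and b > b'). Ranking the 4 terms shows the dominant one is 2 · n^4 · (log n)^3. Hence f(n) ∈ Θ(n^4 · (log n)^3).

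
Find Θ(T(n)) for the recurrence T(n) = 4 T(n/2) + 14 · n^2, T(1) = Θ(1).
T(n) = Θ(n^2 log n)

log_2 4 = 2, and f(n) = 14 · n^2 = Θ(n^(log_2 4)). This is Case 2 of the master theorem: T(n) = Θ(f(n) · log n) = Θ(n^2 log n).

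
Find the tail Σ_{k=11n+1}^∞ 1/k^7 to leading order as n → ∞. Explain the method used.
Σ_{k>11n} 1/k^7 ~ 1/(6 · (11n)^6)

Compare to the integral: ∫_{11n}^∞ x^(−7) dx = [−x^(−6)/6]_{11n}^∞ = 1/((7−1)·(11n)^6). Euler-Maclaurin then gives
  Σ_{k>11n} 1/k^7 = ∫_{11n}^∞ dx/x^7 − 1/(2·(11n)^7) + O(1/(11n)^8).
(Equivalently this is ζ(7) − Σ_{k≤11n} 1/k^7.)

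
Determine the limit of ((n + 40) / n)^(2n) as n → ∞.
lim = e^80

Rewrite as (1 + 40/n)^(2n). By the standard limit (1 + x/n)^n → e^x, we have (1 + 40/n)^n → e^40, and raising to the 2nd power gives e^80.
More precisely, ln[(1 + 40/n)^(2n)] = 2n · ln(1 + 40/n) = 2n · (40/n + O(1/n^2)) = 80 + O(1/n) → 80.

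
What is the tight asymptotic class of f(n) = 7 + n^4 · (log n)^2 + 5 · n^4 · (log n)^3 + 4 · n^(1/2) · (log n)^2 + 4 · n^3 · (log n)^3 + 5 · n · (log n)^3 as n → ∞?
f(n) ∈ Θ(n^4 · (log n)^3)

Compare the terms by growth order. For large n, n^a · (log n)^b dominates n^a' · (log n)^b' iff a > a', or (a = a' and b > b'). Ranking the 6 terms shows the dominant one is 5 · n^4 · (log n)^3. Hence f(n) ∈ Θ(n^4 · (log n)^3).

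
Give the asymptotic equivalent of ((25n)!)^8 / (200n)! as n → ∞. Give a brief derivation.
((25n)!)^8/(200n)! ~ ((2π·25n)^(7/2) / sqrt(8)) · 8^(−8·25n)  →  0

Write N = 25n. Stirling: N! ~ sqrt(2π N)(N/e)^N and (8N)! ~ sqrt(2π·8N)·(8N/e)^(8N).
  (N!)^8/(8N)! ~ (2π N)^(8/2) (N/e)^(8N) / [sqrt(2π·8N) (8N/e)^(8N)]
     = (2π N)^(8/2) / sqrt(2π·8N) · (N/(8N))^(8N)
     = (2π N)^((8−1)/2) / sqrt(8) · 8^(−8N).
Since 8^8 > 1, the factor 8^(−8N) decays exponentially, so the ratio → 0. Substituting N = 25n gives the stated form.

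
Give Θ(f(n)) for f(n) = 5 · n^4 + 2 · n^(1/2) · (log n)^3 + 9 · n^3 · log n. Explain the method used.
f(n) ∈ Θ(n^4)

Compare the terms by growth order. For large n, n^a · (log n)^b dominates n^a' · (log n)^b' iff a > a', or (a = a' and b > b'). Ranking the 3 terms shows the dominant one is 5 · n^4. Hence f(n) ∈ Θ(n^4).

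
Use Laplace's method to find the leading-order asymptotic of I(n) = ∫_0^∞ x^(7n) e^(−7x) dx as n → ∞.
I(n) ~ (sqrt(2π·7n) / 7) · (7n/(7e))^(7n)

Write the integrand as exp(7n ln x − 7x) and set f(x) = 7n ln x − 7x. Then f'(x) = 7n/x − 7 = 0 at x* = 7n/7, and f''(x*) = −7n/x*^2 = −7^2/(7n). Laplace's method (interior maximum) gives
  I(n) ~ e^(f(x*)) · sqrt(2π / |f''(x*)|)
        = exp(7n ln(7n/7) − 7n) · sqrt(2π · 7n / 7^2)
        = (7n/7)^(7n) e^(−7n) · sqrt(2π·7n) / 7
        = (sqrt(2π·7n) / 7) · (7n/(7e))^(7n).
This matches Γ(7n+1)/7^(7n+1) with Stirling applied to Γ.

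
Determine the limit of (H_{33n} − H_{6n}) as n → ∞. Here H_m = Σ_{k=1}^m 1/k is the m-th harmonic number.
lim = ln(33/6) = ln(11/2)

Euler-Maclaurin gives H_m = ln m + γ + 1/(2m) + O(1/m^2). The γ and O(1/m) terms cancel in the difference:
  H_{33n} − H_{6n} = ln(33n) − ln(6n) + O(1/n) = ln(33/6) + O(1/n).
Hence the limit is ln(33/6) = ln(11/2).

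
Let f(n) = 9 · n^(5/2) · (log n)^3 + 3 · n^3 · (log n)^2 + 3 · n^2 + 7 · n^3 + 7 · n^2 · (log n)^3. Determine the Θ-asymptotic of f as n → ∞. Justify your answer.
f(n) ∈ Θ(n^3 · (log n)^2)

Compare the terms by growth order. For large n, n^a · (log n)^b dominates n^a' · (log n)^b' iff a > a', or (a = a' and b > b'). Ranking the 5 terms shows the dominant one is 3 · n^3 · (log n)^2. Hence f(n) ∈ Θ(n^3 · (log n)^2).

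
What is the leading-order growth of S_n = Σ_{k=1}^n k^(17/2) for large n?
S_n ~ (2/19) · n^(19/2)

Integral comparison: Σ_{k=1}^n k^(17/2) = ∫_0^n x^(17/2) dx + O(n^(17/2)). The integral is n^(1 + 17/2) / (1 + 17/2) = n^((17+2)/2) / ((17+2)/2) = (2/19) · n^(19/2).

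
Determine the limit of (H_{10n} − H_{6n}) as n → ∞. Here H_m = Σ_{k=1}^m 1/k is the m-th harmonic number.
lim = ln(10/6) = ln(5/3)

Euler-Maclaurin gives H_m = ln m + γ + 1/(2m) + O(1/m^2). The γ and O(1/m) terms cancel in the difference:
  H_{10n} − H_{6n} = ln(10n) − ln(6n) + O(1/n) = ln(10/6) + O(1/n).
Hence the limit is ln(10/6) = ln(5/3).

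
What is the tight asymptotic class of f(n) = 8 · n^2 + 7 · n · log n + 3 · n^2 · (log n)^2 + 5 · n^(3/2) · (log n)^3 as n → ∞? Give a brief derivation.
f(n) ∈ Θ(n^2 · (log n)^2)

Compare the terms by growth order. For large n, n^a · (log n)^b dominates n^a' · (log n)^b' iff a > a', or (a = a' and b > b'). Ranking the 4 terms shows the dominant one is 3 · n^2 · (log n)^2. Hence f(n) ∈ Θ(n^2 · (log n)^2).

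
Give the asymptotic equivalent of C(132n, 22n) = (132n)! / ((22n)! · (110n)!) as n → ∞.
C(132n, 22n) ~ (46656/3125)^(22n) · sqrt(3/(5π·22n))

Write N = 22n. Apply Stirling to each factorial:
  (6N)! ~ sqrt(2π·6N) · (6N/e)^(6N),
  N! ~ sqrt(2π N) · (N/e)^N,
  (5N)! ~ sqrt(2π·5N) · (5N/e)^(5N).
The exponential factors combine to (6N)^(6N) / (N^N · (5N)^(5N)) = 6^(6N)/5^(5N) = (6^6/5^5)^N = (46656/3125)^N.
The square-root prefactors combine to sqrt(2π·6N) / (sqrt(2π N)·sqrt(2π·5N)) = sqrt(6 / (2π·5·N)) = sqrt(3/(5π·22n)).
Substituting N = 22n: C(132n, 22n) ~ (46656/3125)^(22n) · sqrt(3/(5π·22n)).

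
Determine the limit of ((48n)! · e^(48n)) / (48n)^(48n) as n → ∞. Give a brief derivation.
lim = ∞

Stirling: (48n)! ~ sqrt(2π·48n) · (48n/e)^(48n). Hence
  (48n)! · e^(48n) / (48n)^(48n) ~ sqrt(2π·48n) = sqrt(2π·48) · sqrt(n) → ∞.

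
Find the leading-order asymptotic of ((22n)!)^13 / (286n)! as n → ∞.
((22n)!)^13/(286n)! ~ ((2π·22n)^(12/2) / sqrt(13)) · 13^(−13·22n)  →  0

Write N = 22n. Stirling: N! ~ sqrt(2π N)(N/e)^N and (13N)! ~ sqrt(2π·13N)·(13N/e)^(13N).
  (N!)^13/(13N)! ~ (2π N)^(13/2) (N/e)^(13N) / [sqrt(2π·13N) (13N/e)^(13N)]
     = (2π N)^(13/2) / sqrt(2π·13N) · (N/(13N))^(13N)
     = (2π N)^((13−1)/2) / sqrt(13) · 13^(−13N).
Since 13^13 > 1, the factor 13^(−13N) decays exponentially, so the ratio → 0. Substituting N = 22n gives the stated form.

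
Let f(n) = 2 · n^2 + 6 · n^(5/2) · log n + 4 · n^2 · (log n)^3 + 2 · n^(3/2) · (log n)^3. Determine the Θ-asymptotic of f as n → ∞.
f(n) ∈ Θ(n^(5/2) · log n)

Compare the terms by growth order. For large n, n^a · (log n)^b dominates n^a' · (log n)^b' iff a > a', or (a = a' and b > b'). Ranking the 4 terms shows the dominant one is 6 · n^(5/2) · log n. Hence f(n) ∈ Θ(n^(5/2) · log n).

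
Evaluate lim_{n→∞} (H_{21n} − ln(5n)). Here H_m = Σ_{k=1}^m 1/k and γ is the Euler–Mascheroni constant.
lim = ln(21/5) + γ

By Euler-Maclaurin, H_m = ln m + γ + O(1/m). So
  H_{21n} − ln(5n) = ln(21n) + γ − ln(5n) + O(1/n)
                       = ln(21/5) + γ + O(1/n).
Hence the limit is ln(21/5) + γ.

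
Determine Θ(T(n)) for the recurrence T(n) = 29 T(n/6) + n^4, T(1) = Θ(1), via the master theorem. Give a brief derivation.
T(n) = Θ(n^4)

log_6 29 ≈ 1.879. f(n) = n^4 dominates n^(log_6 29) since 4 > 1.879, and the regularity condition a·f(n/b) = 29·(n/6)^4 = (29/1296)·n^4 ≤ c·f(n) holds with c = 29/1296 ≈ 0.0224 < 1. So this is Case 3: T(n) = Θ(f(n)) = Θ(n^4).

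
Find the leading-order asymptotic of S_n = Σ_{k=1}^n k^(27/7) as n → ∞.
S_n ~ (7/34) · n^(34/7)

Integral comparison: Σ_{k=1}^n k^(27/7) = ∫_0^n x^(27/7) dx + O(n^(27/7)). The integral is n^(1 + 27/7) / (1 + 27/7) = n^((27+7)/7) / ((27+7)/7) = (7/34) · n^(34/7).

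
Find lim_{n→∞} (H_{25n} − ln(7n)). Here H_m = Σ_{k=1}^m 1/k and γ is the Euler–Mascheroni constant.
lim = ln(25/7) + γ

By Euler-Maclaurin, H_m = ln m + γ + O(1/m). So
  H_{25n} − ln(7n) = ln(25n) + γ − ln(7n) + O(1/n)
                       = ln(25/7) + γ + O(1/n).
Hence the limit is ln(25/7) + γ.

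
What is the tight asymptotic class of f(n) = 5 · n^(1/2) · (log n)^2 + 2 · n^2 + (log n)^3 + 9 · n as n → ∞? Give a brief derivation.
f(n) ∈ Θ(n^2)

Compare the terms by growth order. For large n, n^a · (log n)^b dominates n^a' · (log n)^b' iff a > a', or (a = a' and b > b'). Ranking the 4 terms shows the dominant one is 2 · n^2. Hence f(n) ∈ Θ(n^2).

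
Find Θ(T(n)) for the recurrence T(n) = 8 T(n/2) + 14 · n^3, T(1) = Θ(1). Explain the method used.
T(n) = Θ(n^3 log n)

log_2 8 = 3, and f(n) = 14 · n^3 = Θ(n^(log_2 8)). This is Case 2 of the master theorem: T(n) = Θ(f(n) · log n) = Θ(n^3 log n).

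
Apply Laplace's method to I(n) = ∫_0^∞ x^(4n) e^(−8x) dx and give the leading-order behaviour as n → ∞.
I(n) ~ (sqrt(2π·4n) / 8) · (4n/(8e))^(4n)

Write the integrand as exp(4n ln x − 8x) and set f(x) = 4n ln x − 8x. Then f'(x) = 4n/x − 8 = 0 at x* = 4n/8, and f''(x*) = −4n/x*^2 = −8^2/(4n). Laplace's method (interior maximum) gives
  I(n) ~ e^(f(x*)) · sqrt(2π / |f''(x*)|)
        = exp(4n ln(4n/8) − 4n) · sqrt(2π · 4n / 8^2)
        = (4n/8)^(4n) e^(−4n) · sqrt(2π·4n) / 8
        = (sqrt(2π·4n) / 8) · (4n/(8e))^(4n).
This matches Γ(4n+1)/8^(4n+1) with Stirling applied to Γ.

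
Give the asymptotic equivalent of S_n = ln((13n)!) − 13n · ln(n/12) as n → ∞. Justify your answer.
S_n ~ 13n · (ln 156 − 1) + O(ln n)

Stirling: ln((13n)!) = 13n ln(13n) − 13n + O(ln n).
  S_n = 13n ln(13n) − 13n − 13n ln(n/12) + O(ln n)
      = 13n ln(13n) − 13n ln n + 13n ln 12 − 13n + O(ln n)
      = 13n ln 13 + 13n ln 12 − 13n + O(ln n)
      = 13n (ln 156 − 1) + O(ln n).
Numerically ln(156) − 1 ≈ 4.0499.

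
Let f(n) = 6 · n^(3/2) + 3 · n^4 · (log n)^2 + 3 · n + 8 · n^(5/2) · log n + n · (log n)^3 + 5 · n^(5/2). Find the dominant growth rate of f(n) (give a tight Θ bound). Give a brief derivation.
f(n) ∈ Θ(n^4 · (log n)^2)

Compare the terms by growth order. For large n, n^a · (log n)^b dominates n^a' · (log n)^b' iff a > a', or (a = a' and b > b'). Ranking the 6 terms shows the dominant one is 3 · n^4 · (log n)^2. Hence f(n) ∈ Θ(n^4 · (log n)^2).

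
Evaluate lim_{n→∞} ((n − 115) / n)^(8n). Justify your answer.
lim = e^(−920)

Rewrite as (1 − 115/n)^(8n). By the standard limit (1 + x/n)^n → e^x, we have (1 − 115/n)^n → e^(−115), and raising to the 8th power gives e^(−920).
More precisely, ln[(1 − 115/n)^(8n)] = 8n · ln(1 − 115/n) = 8n · (-115/n + O(1/n^2)) = -920 + O(1/n) → -920.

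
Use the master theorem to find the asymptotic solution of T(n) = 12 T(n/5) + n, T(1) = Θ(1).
T(n) = Θ(n^(log_5 12))

Master theorem: compare f(n) = n to n^(log_5 12) where log_5 12 ≈ 1.544. Since 1 < log_5 12, we have f(n) = O(n^(log_5 12 − ε)) for some ε > 0 — Case 1. Hence T(n) = Θ(n^(log_5 12)).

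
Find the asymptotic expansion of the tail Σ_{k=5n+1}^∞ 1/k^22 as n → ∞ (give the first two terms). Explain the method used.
Σ_{k>5n} 1/k^22 = 1/(21 · (5n)^21) − 1/(2 · (5n)^22) + O(1/(5n)^23)

Compare to the integral: ∫_{5n}^∞ x^(−22) dx = [−x^(−21)/21]_{5n}^∞ = 1/((22−1)·(5n)^21). The Euler-Maclaurin correction adds −f(5n)/2 = −1/(2·(5n)^22). Euler-Maclaurin then gives
  Σ_{k>5n} 1/k^22 = ∫_{5n}^∞ dx/x^22 − 1/(2·(5n)^22) + O(1/(5n)^23).
(Equivalently this is ζ(22) − Σ_{k≤5n} 1/k^22.)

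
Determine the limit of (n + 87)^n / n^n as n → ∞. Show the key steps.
lim = e^87

Rewrite as (1 + 87/n)^(n). By the standard limit (1 + x/n)^n → e^x, we have (1 + 87/n)^n → e^87, and raising to the 1st power gives e^87.
More precisely, ln[(1 + 87/n)^(n)] = n · ln(1 + 87/n) = n · (87/n + O(1/n^2)) = 87 + O(1/n) → 87.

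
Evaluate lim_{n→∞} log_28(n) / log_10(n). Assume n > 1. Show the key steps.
lim = ln(10) / ln(28) = log_28(10)

Change of base: log_28(n) = ln n / ln 28 and log_10(n) = ln n / ln 10. The ratio is (ln n / ln 28) · (ln 10 / ln n) = ln 10 / ln 28, a constant independent of n. So the limit is ln 10 / ln 28 = log_28(10).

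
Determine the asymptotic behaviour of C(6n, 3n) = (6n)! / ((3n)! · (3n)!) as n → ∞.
C(6n, 3n) ~ (4)^(3n) · sqrt(1/(π·3n))

Write N = 3n. Apply Stirling to each factorial:
  (2N)! ~ sqrt(2π·2N) · (2N/e)^(2N),
  N! ~ sqrt(2π N) · (N/e)^N,
  (1N)! ~ sqrt(2π·1N) · (1N/e)^(1N).
The exponential factors combine to (2N)^(2N) / (N^N · (1N)^(1N)) = 2^(2N)/1^(1N) = (2^2/1^1)^N = (4)^N.
The square-root prefactors combine to sqrt(2π·2N) / (sqrt(2π N)·sqrt(2π·1N)) = sqrt(2 / (2π·1·N)) = sqrt(1/(π·3n)).
Substituting N = 3n: C(6n, 3n) ~ (4)^(3n) · sqrt(1/(π·3n)).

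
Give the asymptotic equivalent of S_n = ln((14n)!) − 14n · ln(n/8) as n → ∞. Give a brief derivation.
S_n ~ 14n · (ln 112 − 1) + O(ln n)

Stirling: ln((14n)!) = 14n ln(14n) − 14n + O(ln n).
  S_n = 14n ln(14n) − 14n − 14n ln(n/8) + O(ln n)
      = 14n ln(14n) − 14n ln n + 14n ln 8 − 14n + O(ln n)
      = 14n ln 14 + 14n ln 8 − 14n + O(ln n)
      = 14n (ln 112 − 1) + O(ln n).
Numerically ln(112) − 1 ≈ 3.7185.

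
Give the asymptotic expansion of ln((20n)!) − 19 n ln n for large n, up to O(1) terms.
ln((20n)!) − 19 n ln n = n ln n + 20(ln 20 − 1) n + (1/2) ln(2π·20n) + O(1/n)

Stirling: ln((20n)!) = 20n ln(20n) − 20n + (1/2) ln(2π·20n) + O(1/n).
Expand 20n ln(20n) = 20n (ln n + ln 20) = 20n ln n + 20n ln 20.
Subtract 19n ln n: leading term is (20 − 19) n ln n = n ln n. The next term is 20n ln 20 − 20n = 20(ln 20 − 1) n. Then the (1/2) ln(2π·20n) correction.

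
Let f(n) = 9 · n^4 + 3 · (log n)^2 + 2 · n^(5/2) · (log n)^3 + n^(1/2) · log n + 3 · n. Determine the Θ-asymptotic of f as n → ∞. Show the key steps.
f(n) ∈ Θ(n^4)

Compare the terms by growth order. For large n, n^a · (log n)^b dominates n^a' · (log n)^b' iff a > a', or (a = a' and b > b'). Ranking the 5 terms shows the dominant one is 9 · n^4. Hence f(n) ∈ Θ(n^4).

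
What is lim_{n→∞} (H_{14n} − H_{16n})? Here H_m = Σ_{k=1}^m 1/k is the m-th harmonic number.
lim = ln(14/16) = ln(7/8)

Euler-Maclaurin gives H_m = ln m + γ + 1/(2m) + O(1/m^2). The γ and O(1/m) terms cancel in the difference:
  H_{14n} − H_{16n} = ln(14n) − ln(16n) + O(1/n) = ln(14/16) + O(1/n).
Hence the limit is ln(14/16) = ln(7/8).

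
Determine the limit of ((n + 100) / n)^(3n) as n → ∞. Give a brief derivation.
lim = e^300

Rewrite as (1 + 100/n)^(3n). By the standard limit (1 + x/n)^n → e^x, we have (1 + 100/n)^n → e^100, and raising to the 3rd power gives e^300.
More precisely, ln[(1 + 100/n)^(3n)] = 3n · ln(1 + 100/n) = 3n · (100/n + O(1/n^2)) = 300 + O(1/n) → 300.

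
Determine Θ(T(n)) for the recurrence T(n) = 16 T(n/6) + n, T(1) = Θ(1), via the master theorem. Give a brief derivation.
T(n) = Θ(n^(log_6 16))

Master theorem: compare f(n) = n to n^(log_6 16) where log_6 16 ≈ 1.547. Since 1 < log_6 16, we have f(n) = O(n^(log_6 16 − ε)) for some ε > 0 — Case 1. Hence T(n) = Θ(n^(log_6 16)).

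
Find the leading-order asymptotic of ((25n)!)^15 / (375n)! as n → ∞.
((25n)!)^15/(375n)! ~ ((2π·25n)^(14/2) / sqrt(15)) · 15^(−15·25n)  →  0

Write N = 25n. Stirling: N! ~ sqrt(2π N)(N/e)^N and (15N)! ~ sqrt(2π·15N)·(15N/e)^(15N).
  (N!)^15/(15N)! ~ (2π N)^(15/2) (N/e)^(15N) / [sqrt(2π·15N) (15N/e)^(15N)]
     = (2π N)^(15/2) / sqrt(2π·15N) · (N/(15N))^(15N)
     = (2π N)^((15−1)/2) / sqrt(15) · 15^(−15N).
Since 15^15 > 1, the factor 15^(−15N) decays exponentially, so the ratio → 0. Substituting N = 25n gives the stated form.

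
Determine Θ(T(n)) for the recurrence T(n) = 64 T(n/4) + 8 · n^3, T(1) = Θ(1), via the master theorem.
T(n) = Θ(n^3 log n)

log_4 64 = 3, and f(n) = 8 · n^3 = Θ(n^(log_4 64)). This is Case 2 of the master theorem: T(n) = Θ(f(n) · log n) = Θ(n^3 log n).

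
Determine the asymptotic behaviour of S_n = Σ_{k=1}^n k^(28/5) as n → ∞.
S_n ~ (5/33) · n^(33/5)

Integral comparison: Σ_{k=1}^n k^(28/5) = ∫_0^n x^(28/5) dx + O(n^(28/5)). The integral is n^(1 + 28/5) / (1 + 28/5) = n^((28+5)/5) / ((28+5)/5) = (5/33) · n^(33/5).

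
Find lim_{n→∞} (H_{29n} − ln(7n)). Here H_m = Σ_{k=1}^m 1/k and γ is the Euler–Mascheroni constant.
lim = ln(29/7) + γ

By Euler-Maclaurin, H_m = ln m + γ + O(1/m). So
  H_{29n} − ln(7n) = ln(29n) + γ − ln(7n) + O(1/n)
                       = ln(29/7) + γ + O(1/n).
Hence the limit is ln(29/7) + γ.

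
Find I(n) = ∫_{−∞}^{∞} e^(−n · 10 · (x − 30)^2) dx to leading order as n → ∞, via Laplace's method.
I(n) = sqrt(π/(10n))

Here φ(x) = 10 · (x − 30)^2 has its unique minimum at x* = 30 with φ(x*) = 0 and φ''(x*) = 20. Laplace's method gives
  I(n) ~ e^(−n φ(x*)) · sqrt(2π / (n · φ''(x*))) = sqrt(2π / (20n)) = sqrt(π/(10n)).
This is exact: substituting u = (x − 30)·sqrt(10n) gives I(n) = (1/sqrt(10n)) ∫_{−∞}^{∞} e^(−u^2) du = sqrt(π/(10n)).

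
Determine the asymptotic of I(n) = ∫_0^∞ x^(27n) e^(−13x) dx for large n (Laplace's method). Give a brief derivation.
I(n) ~ (sqrt(2π·27n) / 13) · (27n/(13e))^(27n)

Write the integrand as exp(27n ln x − 13x) and set f(x) = 27n ln x − 13x. Then f'(x) = 27n/x − 13 = 0 at x* = 27n/13, and f''(x*) = −27n/x*^2 = −13^2/(27n). Laplace's method (interior maximum) gives
  I(n) ~ e^(f(x*)) · sqrt(2π / |f''(x*)|)
        = exp(27n ln(27n/13) − 27n) · sqrt(2π · 27n / 13^2)
        = (27n/13)^(27n) e^(−27n) · sqrt(2π·27n) / 13
        = (sqrt(2π·27n) / 13) · (27n/(13e))^(27n).
This matches Γ(27n+1)/13^(27n+1) with Stirling applied to Γ.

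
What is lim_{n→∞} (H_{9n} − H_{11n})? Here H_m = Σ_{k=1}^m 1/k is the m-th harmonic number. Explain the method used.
lim = ln(9/11)

Euler-Maclaurin gives H_m = ln m + γ + 1/(2m) + O(1/m^2). The γ and O(1/m) terms cancel in the difference:
  H_{9n} − H_{11n} = ln(9n) − ln(11n) + O(1/n) = ln(9/11) + O(1/n).
Hence the limit is ln(9/11).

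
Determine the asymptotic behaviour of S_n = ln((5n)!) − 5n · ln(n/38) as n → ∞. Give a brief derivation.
S_n ~ 5n · (ln 190 − 1) + O(ln n)

Stirling: ln((5n)!) = 5n ln(5n) − 5n + O(ln n).
  S_n = 5n ln(5n) − 5n − 5n ln(n/38) + O(ln n)
      = 5n ln(5n) − 5n ln n + 5n ln 38 − 5n + O(ln n)
      = 5n ln 5 + 5n ln 38 − 5n + O(ln n)
      = 5n (ln 190 − 1) + O(ln n).
Numerically ln(190) − 1 ≈ 4.2470.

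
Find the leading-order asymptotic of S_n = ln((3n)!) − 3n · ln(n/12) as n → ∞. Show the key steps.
S_n ~ 3n · (ln 36 − 1) + O(ln n)

Stirling: ln((3n)!) = 3n ln(3n) − 3n + O(ln n).
  S_n = 3n ln(3n) − 3n − 3n ln(n/12) + O(ln n)
      = 3n ln(3n) − 3n ln n + 3n ln 12 − 3n + O(ln n)
      = 3n ln 3 + 3n ln 12 − 3n + O(ln n)
      = 3n (ln 36 − 1) + O(ln n).
Numerically ln(36) − 1 ≈ 2.5835.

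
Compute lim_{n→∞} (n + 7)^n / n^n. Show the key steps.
lim = e^7

Rewrite as (1 + 7/n)^(n). By the standard limit (1 + x/n)^n → e^x, we have (1 + 7/n)^n → e^7, and raising to the 1st power gives e^7.
More precisely, ln[(1 + 7/n)^(n)] = n · ln(1 + 7/n) = n · (7/n + O(1/n^2)) = 7 + O(1/n) → 7.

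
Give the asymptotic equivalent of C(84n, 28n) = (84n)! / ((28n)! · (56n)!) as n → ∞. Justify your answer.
C(84n, 28n) ~ (27/4)^(28n) · sqrt(3/(4π·28n))

Write N = 28n. Apply Stirling to each factorial:
  (3N)! ~ sqrt(2π·3N) · (3N/e)^(3N),
  N! ~ sqrt(2π N) · (N/e)^N,
  (2N)! ~ sqrt(2π·2N) · (2N/e)^(2N).
The exponential factors combine to (3N)^(3N) / (N^N · (2N)^(2N)) = 3^(3N)/2^(2N) = (3^3/2^2)^N = (27/4)^N.
The square-root prefactors combine to sqrt(2π·3N) / (sqrt(2π N)·sqrt(2π·2N)) = sqrt(3 / (2π·2·N)) = sqrt(3/(4π·28n)).
Substituting N = 28n: C(84n, 28n) ~ (27/4)^(28n) · sqrt(3/(4π·28n)).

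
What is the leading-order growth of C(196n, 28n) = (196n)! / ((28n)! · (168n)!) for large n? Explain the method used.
C(196n, 28n) ~ (823543/46656)^(28n) · sqrt(7/(12π·28n))

Write N = 28n. Apply Stirling to each factorial:
  (7N)! ~ sqrt(2π·7N) · (7N/e)^(7N),
  N! ~ sqrt(2π N) · (N/e)^N,
  (6N)! ~ sqrt(2π·6N) · (6N/e)^(6N).
The exponential factors combine to (7N)^(7N) / (N^N · (6N)^(6N)) = 7^(7N)/6^(6N) = (7^7/6^6)^N = (823543/46656)^N.
The square-root prefactors combine to sqrt(2π·7N) / (sqrt(2π N)·sqrt(2π·6N)) = sqrt(7 / (2π·6·N)) = sqrt(7/(12π·28n)).
Substituting N = 28n: C(196n, 28n) ~ (823543/46656)^(28n) · sqrt(7/(12π·28n)).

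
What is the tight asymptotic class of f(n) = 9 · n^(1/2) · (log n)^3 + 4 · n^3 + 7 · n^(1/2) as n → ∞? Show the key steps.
f(n) ∈ Θ(n^3)

Compare the terms by growth order. For large n, n^a · (log n)^b dominates n^a' · (log n)^b' iff a > a', or (a = a' and b > b'). Ranking the 3 terms shows the dominant one is 4 · n^3. Hence f(n) ∈ Θ(n^3).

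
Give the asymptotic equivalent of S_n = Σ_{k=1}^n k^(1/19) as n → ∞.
S_n ~ (19/20) · n^(20/19)

Integral comparison: Σ_{k=1}^n k^(1/19) = ∫_0^n x^(1/19) dx + O(n^(1/19)). The integral is n^(1 + 1/19) / (1 + 1/19) = n^((1+19)/19) / ((1+19)/19) = (19/20) · n^(20/19).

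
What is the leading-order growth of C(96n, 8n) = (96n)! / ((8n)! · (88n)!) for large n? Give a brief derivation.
C(96n, 8n) ~ (8916100448256/285311670611)^(8n) · sqrt(6/(11π·8n))

Write N = 8n. Apply Stirling to each factorial:
  (12N)! ~ sqrt(2π·12N) · (12N/e)^(12N),
  N! ~ sqrt(2π N) · (N/e)^N,
  (11N)! ~ sqrt(2π·11N) · (11N/e)^(11N).
The exponential factors combine to (12N)^(12N) / (N^N · (11N)^(11N)) = 12^(12N)/11^(11N) = (12^12/11^11)^N = (8916100448256/285311670611)^N.
The square-root prefactors combine to sqrt(2π·12N) / (sqrt(2π N)·sqrt(2π·11N)) = sqrt(12 / (2π·11·N)) = sqrt(6/(11π·8n)).
Substituting N = 8n: C(96n, 8n) ~ (8916100448256/285311670611)^(8n) · sqrt(6/(11π·8n)).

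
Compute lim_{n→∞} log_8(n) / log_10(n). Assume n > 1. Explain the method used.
lim = ln(10) / ln(8) = log_8(10)

Change of base: log_8(n) = ln n / ln 8 and log_10(n) = ln n / ln 10. The ratio is (ln n / ln 8) · (ln 10 / ln n) = ln 10 / ln 8, a constant independent of n. So the limit is ln 10 / ln 8 = log_8(10).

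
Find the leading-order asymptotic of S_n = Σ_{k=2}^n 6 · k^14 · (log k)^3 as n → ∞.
S_n ~ 2 · n^15 · (log n)^3 / 5

By integral comparison, S_n = ∫_1^n 6 · x^14 · (log x)^3 dx + O(n^14 · (log n)^3). For the integral, the leading term of ∫_1^n x^14 (log x)^3 dx is n^15/15 · (log n)^3 (by repeated integration by parts; each step lowers the log-exponent and produces a relatively O(1/log n) correction). Hence S_n ~ 2 · n^15 · (log n)^3 / 5.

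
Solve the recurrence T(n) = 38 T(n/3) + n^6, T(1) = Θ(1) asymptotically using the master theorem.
T(n) = Θ(n^6)

log_3 38 ≈ 3.311. f(n) = n^6 dominates n^(log_3 38) since 6 > 3.311, and the regularity condition a·f(n/b) = 38·(n/3)^6 = (38/729)·n^6 ≤ c·f(n) holds with c = 38/729 ≈ 0.0521 < 1. So this is Case 3: T(n) = Θ(f(n)) = Θ(n^6).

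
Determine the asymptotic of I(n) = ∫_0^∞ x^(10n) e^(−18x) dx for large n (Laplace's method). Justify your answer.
I(n) ~ (sqrt(2π·10n) / 18) · (10n/(18e))^(10n)

Write the integrand as exp(10n ln x − 18x) and set f(x) = 10n ln x − 18x. Then f'(x) = 10n/x − 18 = 0 at x* = 10n/18, and f''(x*) = −10n/x*^2 = −18^2/(10n). Laplace's method (interior maximum) gives
  I(n) ~ e^(f(x*)) · sqrt(2π / |f''(x*)|)
        = exp(10n ln(10n/18) − 10n) · sqrt(2π · 10n / 18^2)
        = (10n/18)^(10n) e^(−10n) · sqrt(2π·10n) / 18
        = (sqrt(2π·10n) / 18) · (10n/(18e))^(10n).
This matches Γ(10n+1)/18^(10n+1) with Stirling applied to Γ.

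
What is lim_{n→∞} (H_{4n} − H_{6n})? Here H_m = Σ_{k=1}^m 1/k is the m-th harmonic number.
lim = ln(4/6) = ln(2/3)

Euler-Maclaurin gives H_m = ln m + γ + 1/(2m) + O(1/m^2). The γ and O(1/m) terms cancel in the difference:
  H_{4n} − H_{6n} = ln(4n) − ln(6n) + O(1/n) = ln(4/6) + O(1/n).
Hence the limit is ln(4/6) = ln(2/3).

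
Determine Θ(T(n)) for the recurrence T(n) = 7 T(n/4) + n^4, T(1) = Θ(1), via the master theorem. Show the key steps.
T(n) = Θ(n^4)

log_4 7 ≈ 1.404. f(n) = n^4 dominates n^(log_4 7) since 4 > 1.404, and the regularity condition a·f(n/b) = 7·(n/4)^4 = (7/256)·n^4 ≤ c·f(n) holds with c = 7/256 ≈ 0.0273 < 1. So this is Case 3: T(n) = Θ(f(n)) = Θ(n^4).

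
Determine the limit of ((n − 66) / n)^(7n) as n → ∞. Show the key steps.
lim = e^(−462)

Rewrite as (1 − 66/n)^(7n). By the standard limit (1 + x/n)^n → e^x, we have (1 − 66/n)^n → e^(−66), and raising to the 7th power gives e^(−462).
More precisely, ln[(1 − 66/n)^(7n)] = 7n · ln(1 − 66/n) = 7n · (-66/n + O(1/n^2)) = -462 + O(1/n) → -462.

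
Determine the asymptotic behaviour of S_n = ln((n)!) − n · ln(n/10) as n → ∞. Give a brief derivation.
S_n ~ n · (ln 10 − 1) + O(ln n)

Stirling: ln((n)!) = n ln(n) − n + O(ln n).
  S_n = n ln(n) − n − n ln(n/10) + O(ln n)
      = n ln(n) − n ln n + n ln 10 − n + O(ln n)
      = n ln 10 − n + O(ln n)
      = n (ln 10 − 1) + O(ln n).
Numerically ln(10) − 1 ≈ 1.3026.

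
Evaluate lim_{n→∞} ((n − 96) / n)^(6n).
lim = e^(−576)

Rewrite as (1 − 96/n)^(6n). By the standard limit (1 + x/n)^n → e^x, we have (1 − 96/n)^n → e^(−96), and raising to the 6th power gives e^(−576).
More precisely, ln[(1 − 96/n)^(6n)] = 6n · ln(1 − 96/n) = 6n · (-96/n + O(1/n^2)) = -576 + O(1/n) → -576.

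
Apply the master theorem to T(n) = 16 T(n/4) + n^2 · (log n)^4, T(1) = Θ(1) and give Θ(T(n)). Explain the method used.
T(n) = Θ(n^2 · (log n)^5)

Here log_4 16 = 2 and f(n) = n^2 · (log n)^4 = Θ(n^(log_4 16) · (log n)^4). This is the extended Case 2 of the master theorem (f matches the critical exponent up to log factors), giving T(n) = Θ(n^(log_4 16) · (log n)^(4+1)) = Θ(n^2 · (log n)^5).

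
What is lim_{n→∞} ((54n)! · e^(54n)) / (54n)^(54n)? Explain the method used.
lim = ∞

Stirling: (54n)! ~ sqrt(2π·54n) · (54n/e)^(54n). Hence
  (54n)! · e^(54n) / (54n)^(54n) ~ sqrt(2π·54n) = sqrt(2π·54) · sqrt(n) → ∞.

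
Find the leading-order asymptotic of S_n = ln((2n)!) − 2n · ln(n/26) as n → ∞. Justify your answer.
S_n ~ 2n · (ln 52 − 1) + O(ln n)

Stirling: ln((2n)!) = 2n ln(2n) − 2n + O(ln n).
  S_n = 2n ln(2n) − 2n − 2n ln(n/26) + O(ln n)
      = 2n ln(2n) − 2n ln n + 2n ln 26 − 2n + O(ln n)
      = 2n ln 2 + 2n ln 26 − 2n + O(ln n)
      = 2n (ln 52 − 1) + O(ln n).
Numerically ln(52) − 1 ≈ 2.9512.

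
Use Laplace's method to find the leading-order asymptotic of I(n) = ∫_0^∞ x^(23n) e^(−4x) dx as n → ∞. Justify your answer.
I(n) ~ (sqrt(2π·23n) / 4) · (23n/(4e))^(23n)

Write the integrand as exp(23n ln x − 4x) and set f(x) = 23n ln x − 4x. Then f'(x) = 23n/x − 4 = 0 at x* = 23n/4, and f''(x*) = −23n/x*^2 = −4^2/(23n). Laplace's method (interior maximum) gives
  I(n) ~ e^(f(x*)) · sqrt(2π / |f''(x*)|)
        = exp(23n ln(23n/4) − 23n) · sqrt(2π · 23n / 4^2)
        = (23n/4)^(23n) e^(−23n) · sqrt(2π·23n) / 4
        = (sqrt(2π·23n) / 4) · (23n/(4e))^(23n).
This matches Γ(23n+1)/4^(23n+1) with Stirling applied to Γ.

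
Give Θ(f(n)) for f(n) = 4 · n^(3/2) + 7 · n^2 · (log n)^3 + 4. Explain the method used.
f(n) ∈ Θ(n^2 · (log n)^3)

Compare the terms by growth order. For large n, n^a · (log n)^b dominates n^a' · (log n)^b' iff a > a', or (a = a' and b > b'). Ranking the 3 terms shows the dominant one is 7 · n^2 · (log n)^3. Hence f(n) ∈ Θ(n^2 · (log n)^3).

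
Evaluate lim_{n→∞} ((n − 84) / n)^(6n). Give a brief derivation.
lim = e^(−504)

Rewrite as (1 − 84/n)^(6n). By the standard limit (1 + x/n)^n → e^x, we have (1 − 84/n)^n → e^(−84), and raising to the 6th power gives e^(−504).
More precisely, ln[(1 − 84/n)^(6n)] = 6n · ln(1 − 84/n) = 6n · (-84/n + O(1/n^2)) = -504 + O(1/n) → -504.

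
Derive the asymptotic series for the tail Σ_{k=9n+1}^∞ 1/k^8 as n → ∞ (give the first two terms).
Σ_{k>9n} 1/k^8 = 1/(7 · (9n)^7) − 1/(2 · (9n)^8) + O(1/(9n)^9)

Compare to the integral: ∫_{9n}^∞ x^(−8) dx = [−x^(−7)/7]_{9n}^∞ = 1/((8−1)·(9n)^7). The Euler-Maclaurin correction adds −f(9n)/2 = −1/(2·(9n)^8). Euler-Maclaurin then gives
  Σ_{k>9n} 1/k^8 = ∫_{9n}^∞ dx/x^8 − 1/(2·(9n)^8) + O(1/(9n)^9).
(Equivalently this is ζ(8) − Σ_{k≤9n} 1/k^8.)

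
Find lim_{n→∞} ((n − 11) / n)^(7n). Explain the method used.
lim = e^(−77)

Rewrite as (1 − 11/n)^(7n). By the standard limit (1 + x/n)^n → e^x, we have (1 − 11/n)^n → e^(−11), and raising to the 7th power gives e^(−77).
More precisely, ln[(1 − 11/n)^(7n)] = 7n · ln(1 − 11/n) = 7n · (-11/n + O(1/n^2)) = -77 + O(1/n) → -77.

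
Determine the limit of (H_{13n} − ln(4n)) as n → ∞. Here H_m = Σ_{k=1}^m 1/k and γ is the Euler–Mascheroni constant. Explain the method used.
lim = ln(13/4) + γ

By Euler-Maclaurin, H_m = ln m + γ + O(1/m). So
  H_{13n} − ln(4n) = ln(13n) + γ − ln(4n) + O(1/n)
                       = ln(13/4) + γ + O(1/n).
Hence the limit is ln(13/4) + γ.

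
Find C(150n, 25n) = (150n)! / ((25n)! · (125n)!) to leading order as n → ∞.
C(150n, 25n) ~ (46656/3125)^(25n) · sqrt(3/(5π·25n))

Write N = 25n. Apply Stirling to each factorial:
  (6N)! ~ sqrt(2π·6N) · (6N/e)^(6N),
  N! ~ sqrt(2π N) · (N/e)^N,
  (5N)! ~ sqrt(2π·5N) · (5N/e)^(5N).
The exponential factors combine to (6N)^(6N) / (N^N · (5N)^(5N)) = 6^(6N)/5^(5N) = (6^6/5^5)^N = (46656/3125)^N.
The square-root prefactors combine to sqrt(2π·6N) / (sqrt(2π N)·sqrt(2π·5N)) = sqrt(6 / (2π·5·N)) = sqrt(3/(5π·25n)).
Substituting N = 25n: C(150n, 25n) ~ (46656/3125)^(25n) · sqrt(3/(5π·25n)).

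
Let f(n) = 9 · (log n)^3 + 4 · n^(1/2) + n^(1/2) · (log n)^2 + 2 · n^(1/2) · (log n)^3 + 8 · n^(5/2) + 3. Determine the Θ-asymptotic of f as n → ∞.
f(n) ∈ Θ(n^(5/2))

Compare the terms by growth order. For large n, n^a · (log n)^b dominates n^a' · (log n)^b' iff a > a', or (a = a' and b > b'). Ranking the 6 terms shows the dominant one is 8 · n^(5/2). Hence f(n) ∈ Θ(n^(5/2)).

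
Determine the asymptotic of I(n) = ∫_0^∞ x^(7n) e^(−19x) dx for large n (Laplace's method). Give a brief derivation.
I(n) ~ (sqrt(2π·7n) / 19) · (7n/(19e))^(7n)

Write the integrand as exp(7n ln x − 19x) and set f(x) = 7n ln x − 19x. Then f'(x) = 7n/x − 19 = 0 at x* = 7n/19, and f''(x*) = −7n/x*^2 = −19^2/(7n). Laplace's method (interior maximum) gives
  I(n) ~ e^(f(x*)) · sqrt(2π / |f''(x*)|)
        = exp(7n ln(7n/19) − 7n) · sqrt(2π · 7n / 19^2)
        = (7n/19)^(7n) e^(−7n) · sqrt(2π·7n) / 19
        = (sqrt(2π·7n) / 19) · (7n/(19e))^(7n).
This matches Γ(7n+1)/19^(7n+1) with Stirling applied to Γ.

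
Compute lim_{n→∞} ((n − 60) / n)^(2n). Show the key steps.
lim = e^(−120)

Rewrite as (1 − 60/n)^(2n). By the standard limit (1 + x/n)^n → e^x, we have (1 − 60/n)^n → e^(−60), and raising to the 2nd power gives e^(−120).
More precisely, ln[(1 − 60/n)^(2n)] = 2n · ln(1 − 60/n) = 2n · (-60/n + O(1/n^2)) = -120 + O(1/n) → -120.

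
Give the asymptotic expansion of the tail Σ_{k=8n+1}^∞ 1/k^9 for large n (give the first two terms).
Σ_{k>8n} 1/k^9 = 1/(8 · (8n)^8) − 1/(2 · (8n)^9) + O(1/(8n)^10)

Compare to the integral: ∫_{8n}^∞ x^(−9) dx = [−x^(−8)/8]_{8n}^∞ = 1/((9−1)·(8n)^8). The Euler-Maclaurin correction adds −f(8n)/2 = −1/(2·(8n)^9). Euler-Maclaurin then gives
  Σ_{k>8n} 1/k^9 = ∫_{8n}^∞ dx/x^9 − 1/(2·(8n)^9) + O(1/(8n)^10).
(Equivalently this is ζ(9) − Σ_{k≤8n} 1/k^9.)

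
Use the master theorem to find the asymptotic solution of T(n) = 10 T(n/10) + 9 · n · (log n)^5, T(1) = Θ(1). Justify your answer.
T(n) = Θ(n · (log n)^6)

Here log_10 10 = 1 and f(n) = 9 · n · (log n)^5 = Θ(n^(log_10 10) · (log n)^5). This is the extended Case 2 of the master theorem (f matches the critical exponent up to log factors), giving T(n) = Θ(n^(log_10 10) · (log n)^(5+1)) = Θ(n · (log n)^6).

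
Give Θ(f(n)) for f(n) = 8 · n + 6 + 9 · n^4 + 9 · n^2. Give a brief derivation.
f(n) ∈ Θ(n^4)

Compare the terms by growth order. For large n, n^a · (log n)^b dominates n^a' · (log n)^b' iff a > a', or (a = a' and b > b'). Ranking the 4 terms shows the dominant one is 9 · n^4. Hence f(n) ∈ Θ(n^4).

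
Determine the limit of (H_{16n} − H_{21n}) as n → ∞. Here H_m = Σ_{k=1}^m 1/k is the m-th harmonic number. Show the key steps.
lim = ln(16/21)

Euler-Maclaurin gives H_m = ln m + γ + 1/(2m) + O(1/m^2). The γ and O(1/m) terms cancel in the difference:
  H_{16n} − H_{21n} = ln(16n) − ln(21n) + O(1/n) = ln(16/21) + O(1/n).
Hence the limit is ln(16/21).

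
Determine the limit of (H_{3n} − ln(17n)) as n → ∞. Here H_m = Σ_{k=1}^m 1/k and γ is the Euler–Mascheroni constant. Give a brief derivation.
lim = ln(3/17) + γ

By Euler-Maclaurin, H_m = ln m + γ + O(1/m). So
  H_{3n} − ln(17n) = ln(3n) + γ − ln(17n) + O(1/n)
                       = ln(3/17) + γ + O(1/n).
Hence the limit is ln(3/17) + γ.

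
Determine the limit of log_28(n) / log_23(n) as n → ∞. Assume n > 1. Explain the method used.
lim = ln(23) / ln(28) = log_28(23)

Change of base: log_28(n) = ln n / ln 28 and log_23(n) = ln n / ln 23. The ratio is (ln n / ln 28) · (ln 23 / ln n) = ln 23 / ln 28, a constant independent of n. So the limit is ln 23 / ln 28 = log_28(23).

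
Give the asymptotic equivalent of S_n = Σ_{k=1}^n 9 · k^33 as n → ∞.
S_n ~ 9 · n^34 / 34

By integral comparison (Euler-Maclaurin), Σ_{k=1}^n 9 · k^33 = 9 · ∫_0^n x^33 dx + O(n^33) = 9 · n^34/34 + O(n^33). (Equivalently, Faulhaber's formula gives the same leading term.)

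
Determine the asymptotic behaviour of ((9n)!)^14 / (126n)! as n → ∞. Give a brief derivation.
((9n)!)^14/(126n)! ~ ((2π·9n)^(13/2) / sqrt(14)) · 14^(−14·9n)  →  0

Write N = 9n. Stirling: N! ~ sqrt(2π N)(N/e)^N and (14N)! ~ sqrt(2π·14N)·(14N/e)^(14N).
  (N!)^14/(14N)! ~ (2π N)^(14/2) (N/e)^(14N) / [sqrt(2π·14N) (14N/e)^(14N)]
     = (2π N)^(14/2) / sqrt(2π·14N) · (N/(14N))^(14N)
     = (2π N)^((14−1)/2) / sqrt(14) · 14^(−14N).
Since 14^14 > 1, the factor 14^(−14N) decays exponentially, so the ratio → 0. Substituting N = 9n gives the stated form.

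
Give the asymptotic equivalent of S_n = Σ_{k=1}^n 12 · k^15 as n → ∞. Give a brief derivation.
S_n ~ 3 · n^16 / 4

By integral comparison (Euler-Maclaurin), Σ_{k=1}^n 12 · k^15 = 12 · ∫_0^n x^15 dx + O(n^15) = 12 · n^16/16 = 3 · n^16 / 4 + O(n^15). (Equivalently, Faulhaber's formula gives the same leading term.)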